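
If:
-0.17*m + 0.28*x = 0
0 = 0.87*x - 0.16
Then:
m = 0.30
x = 0.18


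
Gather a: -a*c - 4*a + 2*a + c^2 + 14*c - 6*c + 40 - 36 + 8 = a*(-c - 2) + c^2 + 8*c + 12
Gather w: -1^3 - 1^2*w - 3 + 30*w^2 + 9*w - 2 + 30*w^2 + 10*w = 60*w^2 + 18*w - 6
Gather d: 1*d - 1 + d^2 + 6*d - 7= d^2 + 7*d - 8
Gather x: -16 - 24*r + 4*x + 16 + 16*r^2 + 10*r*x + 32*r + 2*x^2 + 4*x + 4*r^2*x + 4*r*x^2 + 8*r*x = 16*r^2 + 8*r + x^2*(4*r + 2) + x*(4*r^2 + 18*r + 8)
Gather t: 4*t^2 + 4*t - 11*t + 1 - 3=4*t^2 - 7*t - 2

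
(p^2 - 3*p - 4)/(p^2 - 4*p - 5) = (p - 4)/(p - 5)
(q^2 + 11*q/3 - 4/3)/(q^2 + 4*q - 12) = (3*q^2 + 11*q - 4)/(3*(q^2 + 4*q - 12))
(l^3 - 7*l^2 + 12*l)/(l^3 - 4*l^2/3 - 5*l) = 3*(l - 4)/(3*l + 5)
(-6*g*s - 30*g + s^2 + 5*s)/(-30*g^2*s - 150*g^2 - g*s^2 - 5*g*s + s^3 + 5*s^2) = 1/(5*g + s)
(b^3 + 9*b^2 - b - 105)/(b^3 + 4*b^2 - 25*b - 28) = (b^2 + 2*b - 15)/(b^2 - 3*b - 4)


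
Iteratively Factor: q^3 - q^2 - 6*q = (q + 2)*(q^2 - 3*q) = (q - 3)*(q + 2)*(q)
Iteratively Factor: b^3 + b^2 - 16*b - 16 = (b - 4)*(b^2 + 5*b + 4) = (b - 4)*(b + 1)*(b + 4)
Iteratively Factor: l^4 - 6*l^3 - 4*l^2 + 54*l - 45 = (l - 5)*(l^3 - l^2 - 9*l + 9) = (l - 5)*(l + 3)*(l^2 - 4*l + 3) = (l - 5)*(l - 3)*(l + 3)*(l - 1)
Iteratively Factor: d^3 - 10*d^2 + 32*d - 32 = (d - 2)*(d^2 - 8*d + 16) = (d - 4)*(d - 2)*(d - 4)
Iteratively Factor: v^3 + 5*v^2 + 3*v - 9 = (v + 3)*(v^2 + 2*v - 3) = (v - 1)*(v + 3)*(v + 3)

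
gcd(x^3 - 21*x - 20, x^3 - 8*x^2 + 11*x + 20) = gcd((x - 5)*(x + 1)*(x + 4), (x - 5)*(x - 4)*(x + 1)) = x^2 - 4*x - 5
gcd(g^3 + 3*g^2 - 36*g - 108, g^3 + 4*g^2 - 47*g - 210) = g + 6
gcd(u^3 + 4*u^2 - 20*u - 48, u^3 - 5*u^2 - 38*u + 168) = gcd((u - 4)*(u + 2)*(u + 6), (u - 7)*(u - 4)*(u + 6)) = u^2 + 2*u - 24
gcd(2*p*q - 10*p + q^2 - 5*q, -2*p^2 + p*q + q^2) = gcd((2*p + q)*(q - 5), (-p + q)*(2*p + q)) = 2*p + q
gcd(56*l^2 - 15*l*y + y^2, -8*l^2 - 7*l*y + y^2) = -8*l + y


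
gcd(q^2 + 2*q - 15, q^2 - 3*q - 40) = q + 5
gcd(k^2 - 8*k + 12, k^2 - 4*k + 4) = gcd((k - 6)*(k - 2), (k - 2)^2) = k - 2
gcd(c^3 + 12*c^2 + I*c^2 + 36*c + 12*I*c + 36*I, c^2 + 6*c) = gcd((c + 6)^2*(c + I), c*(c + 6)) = c + 6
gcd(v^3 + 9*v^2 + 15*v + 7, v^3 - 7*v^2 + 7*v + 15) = v + 1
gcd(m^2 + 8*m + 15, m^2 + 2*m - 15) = m + 5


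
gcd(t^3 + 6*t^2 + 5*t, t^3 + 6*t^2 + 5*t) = t^3 + 6*t^2 + 5*t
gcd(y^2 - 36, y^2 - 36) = y^2 - 36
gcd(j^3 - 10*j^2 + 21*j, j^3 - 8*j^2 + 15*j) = j^2 - 3*j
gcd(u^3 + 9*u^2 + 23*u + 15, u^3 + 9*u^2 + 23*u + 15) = u^3 + 9*u^2 + 23*u + 15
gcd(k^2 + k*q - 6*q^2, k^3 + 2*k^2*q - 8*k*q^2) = -k + 2*q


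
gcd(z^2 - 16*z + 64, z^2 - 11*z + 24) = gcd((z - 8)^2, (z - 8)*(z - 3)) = z - 8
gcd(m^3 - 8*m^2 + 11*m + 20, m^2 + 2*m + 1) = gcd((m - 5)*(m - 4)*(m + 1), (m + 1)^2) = m + 1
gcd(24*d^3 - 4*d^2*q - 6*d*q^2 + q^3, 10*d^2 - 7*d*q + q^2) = -2*d + q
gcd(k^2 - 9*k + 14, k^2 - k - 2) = k - 2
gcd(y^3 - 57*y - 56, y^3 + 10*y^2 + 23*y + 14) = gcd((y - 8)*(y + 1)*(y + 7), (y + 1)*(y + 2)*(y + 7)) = y^2 + 8*y + 7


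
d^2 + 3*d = d*(d + 3)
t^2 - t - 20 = (t - 5)*(t + 4)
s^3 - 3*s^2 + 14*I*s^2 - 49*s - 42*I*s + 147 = (s - 3)*(s + 7*I)^2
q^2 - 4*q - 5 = (q - 5)*(q + 1)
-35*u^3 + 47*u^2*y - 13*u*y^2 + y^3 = (-7*u + y)*(-5*u + y)*(-u + y)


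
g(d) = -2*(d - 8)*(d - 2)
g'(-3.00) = 32.00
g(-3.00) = -110.00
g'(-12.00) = 68.00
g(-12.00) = -560.00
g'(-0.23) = 20.92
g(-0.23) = -36.71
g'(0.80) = 16.80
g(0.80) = -17.28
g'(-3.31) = 33.24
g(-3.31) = -120.11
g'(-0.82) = 23.28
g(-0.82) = -49.74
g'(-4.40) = 37.60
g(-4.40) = -158.72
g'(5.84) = -3.36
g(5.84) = 16.59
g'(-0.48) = 21.92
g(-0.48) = -42.06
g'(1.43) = 14.28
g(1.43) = -7.49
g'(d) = 20 - 4*d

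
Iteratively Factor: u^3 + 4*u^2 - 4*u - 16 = (u - 2)*(u^2 + 6*u + 8) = (u - 2)*(u + 4)*(u + 2)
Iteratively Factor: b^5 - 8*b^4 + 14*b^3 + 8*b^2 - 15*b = (b - 5)*(b^4 - 3*b^3 - b^2 + 3*b) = (b - 5)*(b + 1)*(b^3 - 4*b^2 + 3*b) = (b - 5)*(b - 3)*(b + 1)*(b^2 - b) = b*(b - 5)*(b - 3)*(b + 1)*(b - 1)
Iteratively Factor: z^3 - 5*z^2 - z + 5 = (z - 5)*(z^2 - 1) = (z - 5)*(z + 1)*(z - 1)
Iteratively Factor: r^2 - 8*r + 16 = (r - 4)*(r - 4)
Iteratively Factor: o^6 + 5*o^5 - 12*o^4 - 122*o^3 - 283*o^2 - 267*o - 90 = (o + 3)*(o^5 + 2*o^4 - 18*o^3 - 68*o^2 - 79*o - 30) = (o + 3)^2*(o^4 - o^3 - 15*o^2 - 23*o - 10) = (o + 2)*(o + 3)^2*(o^3 - 3*o^2 - 9*o - 5) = (o + 1)*(o + 2)*(o + 3)^2*(o^2 - 4*o - 5) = (o + 1)^2*(o + 2)*(o + 3)^2*(o - 5)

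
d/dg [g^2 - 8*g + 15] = 2*g - 8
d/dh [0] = 0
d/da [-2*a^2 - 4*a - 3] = -4*a - 4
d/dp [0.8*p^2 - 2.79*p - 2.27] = 1.6*p - 2.79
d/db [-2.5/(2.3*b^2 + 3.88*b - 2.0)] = (11.5*b + 9.7)/(2.3*b^2 + 3.88*b - 2.0)^2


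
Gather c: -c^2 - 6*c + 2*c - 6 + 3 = -c^2 - 4*c - 3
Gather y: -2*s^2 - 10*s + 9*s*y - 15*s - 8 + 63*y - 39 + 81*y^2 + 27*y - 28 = -2*s^2 - 25*s + 81*y^2 + y*(9*s + 90) - 75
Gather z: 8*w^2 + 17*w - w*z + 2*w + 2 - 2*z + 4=8*w^2 + 19*w + z*(-w - 2) + 6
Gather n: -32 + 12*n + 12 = 12*n - 20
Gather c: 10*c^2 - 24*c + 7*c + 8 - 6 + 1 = 10*c^2 - 17*c + 3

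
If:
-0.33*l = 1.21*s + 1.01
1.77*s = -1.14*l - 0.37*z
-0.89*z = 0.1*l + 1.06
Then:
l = 3.12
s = -1.68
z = -1.54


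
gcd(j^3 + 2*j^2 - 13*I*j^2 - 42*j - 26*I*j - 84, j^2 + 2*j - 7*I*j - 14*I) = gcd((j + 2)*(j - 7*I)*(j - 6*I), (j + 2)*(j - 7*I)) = j^2 + j*(2 - 7*I) - 14*I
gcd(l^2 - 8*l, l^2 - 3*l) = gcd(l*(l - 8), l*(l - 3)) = l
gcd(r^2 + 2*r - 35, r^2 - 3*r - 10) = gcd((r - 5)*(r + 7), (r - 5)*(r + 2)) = r - 5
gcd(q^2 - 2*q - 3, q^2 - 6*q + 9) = q - 3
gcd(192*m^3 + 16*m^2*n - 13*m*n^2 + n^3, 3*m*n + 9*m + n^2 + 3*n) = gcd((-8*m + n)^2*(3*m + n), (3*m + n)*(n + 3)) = 3*m + n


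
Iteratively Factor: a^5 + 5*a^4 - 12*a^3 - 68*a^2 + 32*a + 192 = (a - 3)*(a^4 + 8*a^3 + 12*a^2 - 32*a - 64) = (a - 3)*(a + 4)*(a^3 + 4*a^2 - 4*a - 16) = (a - 3)*(a + 4)^2*(a^2 - 4) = (a - 3)*(a + 2)*(a + 4)^2*(a - 2)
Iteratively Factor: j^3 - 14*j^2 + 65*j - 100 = (j - 5)*(j^2 - 9*j + 20) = (j - 5)*(j - 4)*(j - 5)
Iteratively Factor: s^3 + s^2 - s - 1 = (s - 1)*(s^2 + 2*s + 1) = (s - 1)*(s + 1)*(s + 1)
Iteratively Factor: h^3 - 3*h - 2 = (h + 1)*(h^2 - h - 2) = (h - 2)*(h + 1)*(h + 1)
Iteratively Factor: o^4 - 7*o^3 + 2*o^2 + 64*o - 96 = (o - 4)*(o^3 - 3*o^2 - 10*o + 24) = (o - 4)*(o + 3)*(o^2 - 6*o + 8) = (o - 4)^2*(o + 3)*(o - 2)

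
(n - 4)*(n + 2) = n^2 - 2*n - 8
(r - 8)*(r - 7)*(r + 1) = r^3 - 14*r^2 + 41*r + 56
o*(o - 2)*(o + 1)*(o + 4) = o^4 + 3*o^3 - 6*o^2 - 8*o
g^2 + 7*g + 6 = (g + 1)*(g + 6)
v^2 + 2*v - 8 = (v - 2)*(v + 4)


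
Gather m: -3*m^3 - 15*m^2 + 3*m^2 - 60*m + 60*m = -3*m^3 - 12*m^2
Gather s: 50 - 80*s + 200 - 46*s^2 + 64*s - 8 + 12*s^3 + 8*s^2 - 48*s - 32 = 12*s^3 - 38*s^2 - 64*s + 210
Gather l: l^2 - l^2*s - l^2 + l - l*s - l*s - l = -l^2*s - 2*l*s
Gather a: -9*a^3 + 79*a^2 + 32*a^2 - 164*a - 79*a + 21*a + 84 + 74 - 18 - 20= -9*a^3 + 111*a^2 - 222*a + 120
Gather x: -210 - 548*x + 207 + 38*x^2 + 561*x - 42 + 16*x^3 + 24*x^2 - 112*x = 16*x^3 + 62*x^2 - 99*x - 45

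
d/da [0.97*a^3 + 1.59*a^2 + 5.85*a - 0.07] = 2.91*a^2 + 3.18*a + 5.85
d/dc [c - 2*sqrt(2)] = 1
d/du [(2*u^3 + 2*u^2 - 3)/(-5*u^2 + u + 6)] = (-10*u^4 + 4*u^3 + 38*u^2 - 6*u + 3)/(25*u^4 - 10*u^3 - 59*u^2 + 12*u + 36)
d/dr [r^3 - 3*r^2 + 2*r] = 3*r^2 - 6*r + 2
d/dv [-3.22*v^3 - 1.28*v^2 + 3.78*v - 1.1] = -9.66*v^2 - 2.56*v + 3.78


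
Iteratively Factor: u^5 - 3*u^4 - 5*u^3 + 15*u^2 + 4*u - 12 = (u + 2)*(u^4 - 5*u^3 + 5*u^2 + 5*u - 6) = (u + 1)*(u + 2)*(u^3 - 6*u^2 + 11*u - 6) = (u - 1)*(u + 1)*(u + 2)*(u^2 - 5*u + 6) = (u - 3)*(u - 1)*(u + 1)*(u + 2)*(u - 2)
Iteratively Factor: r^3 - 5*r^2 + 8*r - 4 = (r - 2)*(r^2 - 3*r + 2) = (r - 2)^2*(r - 1)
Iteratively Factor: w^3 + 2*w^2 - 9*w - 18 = (w + 2)*(w^2 - 9) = (w - 3)*(w + 2)*(w + 3)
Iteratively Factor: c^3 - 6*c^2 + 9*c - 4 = (c - 1)*(c^2 - 5*c + 4) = (c - 4)*(c - 1)*(c - 1)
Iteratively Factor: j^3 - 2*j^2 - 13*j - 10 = (j + 1)*(j^2 - 3*j - 10) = (j + 1)*(j + 2)*(j - 5)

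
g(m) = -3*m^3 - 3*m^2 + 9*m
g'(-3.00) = -54.00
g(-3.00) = 27.00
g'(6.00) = -351.00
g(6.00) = -702.00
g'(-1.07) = 5.12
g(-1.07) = -9.39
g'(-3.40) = -74.64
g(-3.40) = 52.63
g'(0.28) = 6.61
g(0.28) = 2.22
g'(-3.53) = -81.97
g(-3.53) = 62.81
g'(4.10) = -166.89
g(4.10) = -220.29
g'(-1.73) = -7.56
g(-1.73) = -9.02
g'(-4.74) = -164.77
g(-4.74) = 209.43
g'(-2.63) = -37.47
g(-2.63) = 10.15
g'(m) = -9*m^2 - 6*m + 9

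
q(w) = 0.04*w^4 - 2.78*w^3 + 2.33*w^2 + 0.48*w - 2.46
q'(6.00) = -237.24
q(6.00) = -464.34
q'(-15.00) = -2485.92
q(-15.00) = 11922.09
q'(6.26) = -257.92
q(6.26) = -528.70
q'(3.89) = -98.18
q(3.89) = -119.82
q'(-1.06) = -14.02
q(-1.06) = 3.01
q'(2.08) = -24.47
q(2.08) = -15.65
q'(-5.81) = -339.50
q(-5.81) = 664.20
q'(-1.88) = -38.82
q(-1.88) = 23.84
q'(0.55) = 0.55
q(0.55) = -1.95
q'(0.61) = 0.26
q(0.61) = -1.93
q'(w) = 0.16*w^3 - 8.34*w^2 + 4.66*w + 0.48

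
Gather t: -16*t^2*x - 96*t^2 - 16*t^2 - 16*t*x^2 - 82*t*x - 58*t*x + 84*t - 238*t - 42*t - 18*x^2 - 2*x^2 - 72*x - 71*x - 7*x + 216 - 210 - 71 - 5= t^2*(-16*x - 112) + t*(-16*x^2 - 140*x - 196) - 20*x^2 - 150*x - 70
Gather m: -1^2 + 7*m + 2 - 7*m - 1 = 0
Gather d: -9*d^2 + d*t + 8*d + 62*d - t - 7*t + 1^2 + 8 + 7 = -9*d^2 + d*(t + 70) - 8*t + 16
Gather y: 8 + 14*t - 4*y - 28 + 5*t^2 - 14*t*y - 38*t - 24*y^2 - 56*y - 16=5*t^2 - 24*t - 24*y^2 + y*(-14*t - 60) - 36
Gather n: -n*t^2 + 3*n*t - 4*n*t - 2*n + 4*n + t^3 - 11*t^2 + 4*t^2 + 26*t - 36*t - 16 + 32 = n*(-t^2 - t + 2) + t^3 - 7*t^2 - 10*t + 16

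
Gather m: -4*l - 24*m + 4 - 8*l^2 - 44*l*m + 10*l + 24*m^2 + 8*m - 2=-8*l^2 + 6*l + 24*m^2 + m*(-44*l - 16) + 2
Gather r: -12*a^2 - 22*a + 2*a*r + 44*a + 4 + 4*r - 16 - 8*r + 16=-12*a^2 + 22*a + r*(2*a - 4) + 4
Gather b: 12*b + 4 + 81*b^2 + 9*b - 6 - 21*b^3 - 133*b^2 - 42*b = -21*b^3 - 52*b^2 - 21*b - 2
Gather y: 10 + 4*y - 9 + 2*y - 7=6*y - 6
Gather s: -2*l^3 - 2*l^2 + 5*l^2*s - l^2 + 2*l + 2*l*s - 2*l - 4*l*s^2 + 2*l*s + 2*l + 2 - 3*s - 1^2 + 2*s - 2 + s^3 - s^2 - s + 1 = -2*l^3 - 3*l^2 + 2*l + s^3 + s^2*(-4*l - 1) + s*(5*l^2 + 4*l - 2)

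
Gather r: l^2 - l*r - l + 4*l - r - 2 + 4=l^2 + 3*l + r*(-l - 1) + 2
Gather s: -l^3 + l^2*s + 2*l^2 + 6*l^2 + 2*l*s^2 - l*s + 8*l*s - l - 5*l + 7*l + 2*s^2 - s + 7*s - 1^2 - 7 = -l^3 + 8*l^2 + l + s^2*(2*l + 2) + s*(l^2 + 7*l + 6) - 8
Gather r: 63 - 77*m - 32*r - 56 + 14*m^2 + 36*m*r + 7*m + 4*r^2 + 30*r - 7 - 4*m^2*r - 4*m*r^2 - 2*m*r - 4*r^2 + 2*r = 14*m^2 - 4*m*r^2 - 70*m + r*(-4*m^2 + 34*m)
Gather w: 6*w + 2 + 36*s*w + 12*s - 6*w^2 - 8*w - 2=12*s - 6*w^2 + w*(36*s - 2)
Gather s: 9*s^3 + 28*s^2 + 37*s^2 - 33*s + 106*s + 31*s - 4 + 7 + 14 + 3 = 9*s^3 + 65*s^2 + 104*s + 20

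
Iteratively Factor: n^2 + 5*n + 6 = (n + 3)*(n + 2)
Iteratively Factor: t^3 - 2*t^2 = (t)*(t^2 - 2*t) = t^2*(t - 2)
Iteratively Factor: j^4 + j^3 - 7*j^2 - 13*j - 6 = (j + 2)*(j^3 - j^2 - 5*j - 3) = (j - 3)*(j + 2)*(j^2 + 2*j + 1) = (j - 3)*(j + 1)*(j + 2)*(j + 1)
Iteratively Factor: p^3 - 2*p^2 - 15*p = (p - 5)*(p^2 + 3*p) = (p - 5)*(p + 3)*(p)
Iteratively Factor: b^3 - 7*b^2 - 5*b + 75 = (b + 3)*(b^2 - 10*b + 25) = (b - 5)*(b + 3)*(b - 5)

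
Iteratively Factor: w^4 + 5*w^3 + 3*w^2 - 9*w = (w - 1)*(w^3 + 6*w^2 + 9*w) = (w - 1)*(w + 3)*(w^2 + 3*w) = (w - 1)*(w + 3)^2*(w)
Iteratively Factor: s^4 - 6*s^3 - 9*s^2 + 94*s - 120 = (s - 3)*(s^3 - 3*s^2 - 18*s + 40) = (s - 5)*(s - 3)*(s^2 + 2*s - 8) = (s - 5)*(s - 3)*(s - 2)*(s + 4)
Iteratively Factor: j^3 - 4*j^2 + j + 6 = (j + 1)*(j^2 - 5*j + 6) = (j - 3)*(j + 1)*(j - 2)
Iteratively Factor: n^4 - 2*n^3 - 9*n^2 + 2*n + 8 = (n - 4)*(n^3 + 2*n^2 - n - 2) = (n - 4)*(n + 1)*(n^2 + n - 2) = (n - 4)*(n - 1)*(n + 1)*(n + 2)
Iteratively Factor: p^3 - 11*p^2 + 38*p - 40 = (p - 2)*(p^2 - 9*p + 20) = (p - 4)*(p - 2)*(p - 5)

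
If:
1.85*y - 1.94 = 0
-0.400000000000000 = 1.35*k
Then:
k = -0.30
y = 1.05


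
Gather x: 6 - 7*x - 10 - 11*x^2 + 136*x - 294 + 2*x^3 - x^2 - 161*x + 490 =2*x^3 - 12*x^2 - 32*x + 192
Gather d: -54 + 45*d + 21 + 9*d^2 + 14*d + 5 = 9*d^2 + 59*d - 28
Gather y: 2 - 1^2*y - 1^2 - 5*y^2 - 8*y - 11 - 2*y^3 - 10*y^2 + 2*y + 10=-2*y^3 - 15*y^2 - 7*y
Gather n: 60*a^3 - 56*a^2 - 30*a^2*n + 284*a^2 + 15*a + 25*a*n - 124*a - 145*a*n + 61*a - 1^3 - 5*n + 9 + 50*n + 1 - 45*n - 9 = 60*a^3 + 228*a^2 - 48*a + n*(-30*a^2 - 120*a)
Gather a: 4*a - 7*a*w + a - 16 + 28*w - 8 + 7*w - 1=a*(5 - 7*w) + 35*w - 25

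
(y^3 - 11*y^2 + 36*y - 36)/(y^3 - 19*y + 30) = (y - 6)/(y + 5)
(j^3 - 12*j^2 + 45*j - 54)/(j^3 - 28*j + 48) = (j^3 - 12*j^2 + 45*j - 54)/(j^3 - 28*j + 48)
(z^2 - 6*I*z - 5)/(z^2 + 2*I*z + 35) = (z - I)/(z + 7*I)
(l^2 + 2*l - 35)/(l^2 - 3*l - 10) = (l + 7)/(l + 2)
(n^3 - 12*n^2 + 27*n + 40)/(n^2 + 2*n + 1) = (n^2 - 13*n + 40)/(n + 1)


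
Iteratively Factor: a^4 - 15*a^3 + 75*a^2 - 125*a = (a - 5)*(a^3 - 10*a^2 + 25*a) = a*(a - 5)*(a^2 - 10*a + 25) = a*(a - 5)^2*(a - 5)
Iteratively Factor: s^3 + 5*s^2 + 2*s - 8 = (s + 2)*(s^2 + 3*s - 4) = (s - 1)*(s + 2)*(s + 4)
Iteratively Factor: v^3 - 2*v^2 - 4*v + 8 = (v + 2)*(v^2 - 4*v + 4) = (v - 2)*(v + 2)*(v - 2)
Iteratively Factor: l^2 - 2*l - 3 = (l + 1)*(l - 3)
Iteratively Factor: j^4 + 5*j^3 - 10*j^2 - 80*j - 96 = (j + 3)*(j^3 + 2*j^2 - 16*j - 32) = (j - 4)*(j + 3)*(j^2 + 6*j + 8) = (j - 4)*(j + 3)*(j + 4)*(j + 2)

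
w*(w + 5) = w^2 + 5*w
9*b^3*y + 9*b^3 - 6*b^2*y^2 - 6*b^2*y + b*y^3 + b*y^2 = (-3*b + y)^2*(b*y + b)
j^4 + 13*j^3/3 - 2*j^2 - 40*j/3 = j*(j - 5/3)*(j + 2)*(j + 4)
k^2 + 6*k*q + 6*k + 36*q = (k + 6)*(k + 6*q)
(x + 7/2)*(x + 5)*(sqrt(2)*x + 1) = sqrt(2)*x^3 + x^2 + 17*sqrt(2)*x^2/2 + 17*x/2 + 35*sqrt(2)*x/2 + 35/2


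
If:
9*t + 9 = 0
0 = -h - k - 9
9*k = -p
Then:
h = p/9 - 9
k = -p/9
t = -1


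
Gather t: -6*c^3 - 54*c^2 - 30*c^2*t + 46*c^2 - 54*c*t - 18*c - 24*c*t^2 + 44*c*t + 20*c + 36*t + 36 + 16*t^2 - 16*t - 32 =-6*c^3 - 8*c^2 + 2*c + t^2*(16 - 24*c) + t*(-30*c^2 - 10*c + 20) + 4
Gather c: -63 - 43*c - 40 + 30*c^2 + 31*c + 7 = 30*c^2 - 12*c - 96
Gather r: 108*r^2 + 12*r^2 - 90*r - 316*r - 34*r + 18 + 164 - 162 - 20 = 120*r^2 - 440*r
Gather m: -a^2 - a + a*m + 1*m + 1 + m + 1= -a^2 - a + m*(a + 2) + 2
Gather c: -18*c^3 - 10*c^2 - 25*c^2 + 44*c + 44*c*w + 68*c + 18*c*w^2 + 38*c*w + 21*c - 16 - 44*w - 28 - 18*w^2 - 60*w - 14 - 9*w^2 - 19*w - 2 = -18*c^3 - 35*c^2 + c*(18*w^2 + 82*w + 133) - 27*w^2 - 123*w - 60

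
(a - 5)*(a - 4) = a^2 - 9*a + 20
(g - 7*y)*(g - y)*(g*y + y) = g^3*y - 8*g^2*y^2 + g^2*y + 7*g*y^3 - 8*g*y^2 + 7*y^3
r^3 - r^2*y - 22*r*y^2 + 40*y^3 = (r - 4*y)*(r - 2*y)*(r + 5*y)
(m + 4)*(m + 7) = m^2 + 11*m + 28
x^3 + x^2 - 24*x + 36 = (x - 3)*(x - 2)*(x + 6)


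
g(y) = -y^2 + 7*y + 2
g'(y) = 7 - 2*y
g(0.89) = 7.44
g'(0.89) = 5.22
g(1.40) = 9.84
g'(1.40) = 4.20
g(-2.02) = -16.22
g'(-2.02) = 11.04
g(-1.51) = -10.85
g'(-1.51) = 10.02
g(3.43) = 14.25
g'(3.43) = 0.14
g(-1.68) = -12.58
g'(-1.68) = 10.36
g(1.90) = 11.69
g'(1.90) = 3.20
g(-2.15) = -17.67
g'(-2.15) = 11.30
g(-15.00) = -328.00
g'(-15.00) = 37.00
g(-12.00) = -226.00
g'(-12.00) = 31.00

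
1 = 1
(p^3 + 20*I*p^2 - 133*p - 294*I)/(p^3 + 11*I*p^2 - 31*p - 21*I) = (p^2 + 13*I*p - 42)/(p^2 + 4*I*p - 3)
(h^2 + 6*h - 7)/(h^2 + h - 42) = (h - 1)/(h - 6)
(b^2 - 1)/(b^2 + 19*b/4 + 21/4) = 4*(b^2 - 1)/(4*b^2 + 19*b + 21)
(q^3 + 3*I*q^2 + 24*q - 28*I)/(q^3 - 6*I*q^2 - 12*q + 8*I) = (q + 7*I)/(q - 2*I)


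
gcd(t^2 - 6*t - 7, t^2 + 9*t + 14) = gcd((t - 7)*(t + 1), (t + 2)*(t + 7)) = 1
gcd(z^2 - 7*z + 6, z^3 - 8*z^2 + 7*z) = z - 1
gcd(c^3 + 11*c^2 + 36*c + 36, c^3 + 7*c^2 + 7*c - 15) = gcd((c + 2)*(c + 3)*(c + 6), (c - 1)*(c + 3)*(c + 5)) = c + 3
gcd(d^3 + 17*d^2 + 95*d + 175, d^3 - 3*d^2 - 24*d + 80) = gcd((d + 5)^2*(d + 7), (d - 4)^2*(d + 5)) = d + 5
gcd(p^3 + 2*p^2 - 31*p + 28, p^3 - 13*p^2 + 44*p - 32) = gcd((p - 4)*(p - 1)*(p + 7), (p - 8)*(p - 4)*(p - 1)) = p^2 - 5*p + 4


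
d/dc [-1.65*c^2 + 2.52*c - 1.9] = 2.52 - 3.3*c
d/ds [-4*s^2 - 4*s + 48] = -8*s - 4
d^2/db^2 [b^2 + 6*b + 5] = 2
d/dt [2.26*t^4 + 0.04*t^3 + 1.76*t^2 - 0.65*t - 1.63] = 9.04*t^3 + 0.12*t^2 + 3.52*t - 0.65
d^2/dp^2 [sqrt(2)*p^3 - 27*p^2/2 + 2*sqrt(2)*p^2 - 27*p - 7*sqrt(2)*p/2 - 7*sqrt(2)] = 6*sqrt(2)*p - 27 + 4*sqrt(2)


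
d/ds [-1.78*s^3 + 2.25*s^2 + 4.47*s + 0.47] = -5.34*s^2 + 4.5*s + 4.47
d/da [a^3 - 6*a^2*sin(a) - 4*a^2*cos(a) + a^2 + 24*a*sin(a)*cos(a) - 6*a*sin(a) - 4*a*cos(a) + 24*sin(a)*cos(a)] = 4*a^2*sin(a) - 6*a^2*cos(a) + 3*a^2 - 8*a*sin(a) - 14*a*cos(a) + 24*a*cos(2*a) + 2*a - 6*sin(a) + 12*sin(2*a) - 4*cos(a) + 24*cos(2*a)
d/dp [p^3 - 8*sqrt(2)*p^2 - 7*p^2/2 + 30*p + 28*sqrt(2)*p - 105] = 3*p^2 - 16*sqrt(2)*p - 7*p + 30 + 28*sqrt(2)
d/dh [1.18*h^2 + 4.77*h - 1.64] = 2.36*h + 4.77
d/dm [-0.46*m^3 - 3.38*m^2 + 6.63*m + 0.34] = -1.38*m^2 - 6.76*m + 6.63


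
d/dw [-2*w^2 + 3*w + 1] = 3 - 4*w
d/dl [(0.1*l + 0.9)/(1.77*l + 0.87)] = (-2.66562*l - 1.31022)/(1.77*l + 0.87)^3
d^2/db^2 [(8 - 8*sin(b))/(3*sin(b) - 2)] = 8*(-3*sin(b)^2 - 2*sin(b) + 6)/(3*sin(b) - 2)^3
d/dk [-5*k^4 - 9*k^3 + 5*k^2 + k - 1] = -20*k^3 - 27*k^2 + 10*k + 1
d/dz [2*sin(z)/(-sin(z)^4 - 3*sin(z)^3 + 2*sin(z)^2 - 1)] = 2*(3*sin(z)^4 + 6*sin(z)^3 - 2*sin(z)^2 - 1)*cos(z)/(sin(z)^4 + 3*sin(z)^3 - 2*sin(z)^2 + 1)^2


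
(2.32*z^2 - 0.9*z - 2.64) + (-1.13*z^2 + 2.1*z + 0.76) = 1.19*z^2 + 1.2*z - 1.88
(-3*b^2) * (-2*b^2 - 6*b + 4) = 6*b^4 + 18*b^3 - 12*b^2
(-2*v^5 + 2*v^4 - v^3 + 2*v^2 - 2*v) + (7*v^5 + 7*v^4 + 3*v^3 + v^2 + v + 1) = 5*v^5 + 9*v^4 + 2*v^3 + 3*v^2 - v + 1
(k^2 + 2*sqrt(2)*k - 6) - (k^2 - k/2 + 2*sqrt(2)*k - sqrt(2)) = k/2 - 6 + sqrt(2)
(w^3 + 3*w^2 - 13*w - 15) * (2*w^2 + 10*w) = 2*w^5 + 16*w^4 + 4*w^3 - 160*w^2 - 150*w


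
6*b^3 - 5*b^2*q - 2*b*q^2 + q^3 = (-3*b + q)*(-b + q)*(2*b + q)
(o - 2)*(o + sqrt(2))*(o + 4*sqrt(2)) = o^3 - 2*o^2 + 5*sqrt(2)*o^2 - 10*sqrt(2)*o + 8*o - 16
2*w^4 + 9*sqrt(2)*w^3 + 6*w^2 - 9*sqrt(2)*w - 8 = (w - 1)*(w + 4*sqrt(2))*(sqrt(2)*w + 1)*(sqrt(2)*w + sqrt(2))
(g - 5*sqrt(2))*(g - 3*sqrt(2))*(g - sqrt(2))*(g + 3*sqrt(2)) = g^4 - 6*sqrt(2)*g^3 - 8*g^2 + 108*sqrt(2)*g - 180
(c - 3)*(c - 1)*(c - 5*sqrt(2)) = c^3 - 5*sqrt(2)*c^2 - 4*c^2 + 3*c + 20*sqrt(2)*c - 15*sqrt(2)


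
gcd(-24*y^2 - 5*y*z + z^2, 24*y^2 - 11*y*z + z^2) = 8*y - z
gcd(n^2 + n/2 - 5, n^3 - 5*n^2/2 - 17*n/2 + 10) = n + 5/2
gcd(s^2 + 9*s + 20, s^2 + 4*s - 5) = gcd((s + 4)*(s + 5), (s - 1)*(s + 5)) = s + 5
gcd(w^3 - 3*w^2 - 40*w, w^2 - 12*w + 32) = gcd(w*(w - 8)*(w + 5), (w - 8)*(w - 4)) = w - 8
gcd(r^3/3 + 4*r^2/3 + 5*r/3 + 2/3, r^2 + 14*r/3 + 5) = 1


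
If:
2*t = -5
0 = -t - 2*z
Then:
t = -5/2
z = 5/4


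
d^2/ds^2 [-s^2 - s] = -2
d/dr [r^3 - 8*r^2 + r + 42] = 3*r^2 - 16*r + 1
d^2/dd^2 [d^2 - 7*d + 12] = 2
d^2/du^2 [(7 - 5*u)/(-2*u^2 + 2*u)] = (3*u*(4 - 5*u)*(u - 1) + (2*u - 1)^2*(5*u - 7))/(u^3*(u - 1)^3)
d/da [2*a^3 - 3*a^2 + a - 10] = 6*a^2 - 6*a + 1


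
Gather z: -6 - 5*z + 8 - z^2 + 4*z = -z^2 - z + 2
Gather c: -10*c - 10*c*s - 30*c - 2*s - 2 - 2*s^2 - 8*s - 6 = c*(-10*s - 40) - 2*s^2 - 10*s - 8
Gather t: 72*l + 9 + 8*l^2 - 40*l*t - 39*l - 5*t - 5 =8*l^2 + 33*l + t*(-40*l - 5) + 4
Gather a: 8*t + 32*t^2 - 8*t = 32*t^2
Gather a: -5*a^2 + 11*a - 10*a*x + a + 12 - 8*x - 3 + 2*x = -5*a^2 + a*(12 - 10*x) - 6*x + 9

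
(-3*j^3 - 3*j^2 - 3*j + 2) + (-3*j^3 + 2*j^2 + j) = -6*j^3 - j^2 - 2*j + 2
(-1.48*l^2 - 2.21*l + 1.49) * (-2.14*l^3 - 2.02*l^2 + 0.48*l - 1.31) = 3.1672*l^5 + 7.719*l^4 + 0.5652*l^3 - 2.1318*l^2 + 3.6103*l - 1.9519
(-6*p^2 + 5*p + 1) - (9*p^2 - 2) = -15*p^2 + 5*p + 3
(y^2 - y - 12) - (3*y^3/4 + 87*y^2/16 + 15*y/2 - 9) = -3*y^3/4 - 71*y^2/16 - 17*y/2 - 3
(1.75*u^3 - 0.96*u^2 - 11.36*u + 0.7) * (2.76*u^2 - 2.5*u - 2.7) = 4.83*u^5 - 7.0246*u^4 - 33.6786*u^3 + 32.924*u^2 + 28.922*u - 1.89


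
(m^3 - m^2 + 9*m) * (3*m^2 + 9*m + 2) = 3*m^5 + 6*m^4 + 20*m^3 + 79*m^2 + 18*m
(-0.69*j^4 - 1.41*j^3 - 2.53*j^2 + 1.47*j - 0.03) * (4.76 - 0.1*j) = 0.069*j^5 - 3.1434*j^4 - 6.4586*j^3 - 12.1898*j^2 + 7.0002*j - 0.1428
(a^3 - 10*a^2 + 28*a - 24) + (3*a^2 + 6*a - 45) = a^3 - 7*a^2 + 34*a - 69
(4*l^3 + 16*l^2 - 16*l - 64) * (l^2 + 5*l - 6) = 4*l^5 + 36*l^4 + 40*l^3 - 240*l^2 - 224*l + 384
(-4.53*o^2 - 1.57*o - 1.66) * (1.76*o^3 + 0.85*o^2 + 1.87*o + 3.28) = -7.9728*o^5 - 6.6137*o^4 - 12.7272*o^3 - 19.2053*o^2 - 8.2538*o - 5.4448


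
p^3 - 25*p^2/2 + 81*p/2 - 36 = (p - 8)*(p - 3)*(p - 3/2)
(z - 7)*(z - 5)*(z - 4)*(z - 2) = z^4 - 18*z^3 + 115*z^2 - 306*z + 280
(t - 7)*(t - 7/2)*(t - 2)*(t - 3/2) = t^4 - 14*t^3 + 257*t^2/4 - 469*t/4 + 147/2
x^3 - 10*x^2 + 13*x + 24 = (x - 8)*(x - 3)*(x + 1)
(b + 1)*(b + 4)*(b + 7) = b^3 + 12*b^2 + 39*b + 28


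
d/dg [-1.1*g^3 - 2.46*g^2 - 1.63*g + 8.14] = -3.3*g^2 - 4.92*g - 1.63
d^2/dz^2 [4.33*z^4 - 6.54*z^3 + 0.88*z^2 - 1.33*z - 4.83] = 51.96*z^2 - 39.24*z + 1.76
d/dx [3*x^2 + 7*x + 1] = 6*x + 7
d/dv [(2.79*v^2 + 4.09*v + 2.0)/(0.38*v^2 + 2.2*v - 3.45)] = (4.5838*v^2 - 20.771*v - 18.5105)/(0.1444*v^4 + 1.672*v^3 + 2.218*v^2 - 15.18*v + 11.9025)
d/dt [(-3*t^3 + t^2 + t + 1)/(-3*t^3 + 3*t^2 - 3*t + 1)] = 2*(-3*t^4 + 12*t^3 - 3*t^2 - 2*t + 2)/(9*t^6 - 18*t^5 + 27*t^4 - 24*t^3 + 15*t^2 - 6*t + 1)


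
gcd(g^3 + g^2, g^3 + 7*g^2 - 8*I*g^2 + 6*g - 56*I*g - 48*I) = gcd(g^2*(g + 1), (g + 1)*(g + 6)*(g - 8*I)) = g + 1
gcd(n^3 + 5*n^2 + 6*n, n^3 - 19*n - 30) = n^2 + 5*n + 6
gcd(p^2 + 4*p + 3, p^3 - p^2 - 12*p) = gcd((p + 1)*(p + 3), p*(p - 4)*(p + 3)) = p + 3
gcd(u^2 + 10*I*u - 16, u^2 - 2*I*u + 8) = u + 2*I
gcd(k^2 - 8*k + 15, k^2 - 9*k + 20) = k - 5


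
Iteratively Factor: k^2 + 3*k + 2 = (k + 2)*(k + 1)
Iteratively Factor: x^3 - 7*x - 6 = (x + 1)*(x^2 - x - 6) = (x - 3)*(x + 1)*(x + 2)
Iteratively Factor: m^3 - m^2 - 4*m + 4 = (m - 1)*(m^2 - 4) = (m - 2)*(m - 1)*(m + 2)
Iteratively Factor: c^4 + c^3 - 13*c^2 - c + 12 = (c - 1)*(c^3 + 2*c^2 - 11*c - 12) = (c - 1)*(c + 4)*(c^2 - 2*c - 3) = (c - 1)*(c + 1)*(c + 4)*(c - 3)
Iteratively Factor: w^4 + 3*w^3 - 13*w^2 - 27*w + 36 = (w + 3)*(w^3 - 13*w + 12) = (w + 3)*(w + 4)*(w^2 - 4*w + 3) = (w - 3)*(w + 3)*(w + 4)*(w - 1)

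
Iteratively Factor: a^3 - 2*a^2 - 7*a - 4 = (a - 4)*(a^2 + 2*a + 1) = (a - 4)*(a + 1)*(a + 1)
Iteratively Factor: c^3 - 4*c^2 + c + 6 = (c + 1)*(c^2 - 5*c + 6) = (c - 3)*(c + 1)*(c - 2)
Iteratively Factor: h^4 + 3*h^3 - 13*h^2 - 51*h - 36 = (h + 3)*(h^3 - 13*h - 12) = (h + 3)^2*(h^2 - 3*h - 4) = (h + 1)*(h + 3)^2*(h - 4)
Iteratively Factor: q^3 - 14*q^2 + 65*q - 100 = (q - 4)*(q^2 - 10*q + 25) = (q - 5)*(q - 4)*(q - 5)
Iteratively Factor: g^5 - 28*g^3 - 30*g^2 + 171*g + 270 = (g + 3)*(g^4 - 3*g^3 - 19*g^2 + 27*g + 90) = (g - 5)*(g + 3)*(g^3 + 2*g^2 - 9*g - 18) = (g - 5)*(g + 3)^2*(g^2 - g - 6) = (g - 5)*(g + 2)*(g + 3)^2*(g - 3)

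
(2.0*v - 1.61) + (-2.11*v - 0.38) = -0.11*v - 1.99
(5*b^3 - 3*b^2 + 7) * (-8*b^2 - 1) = -40*b^5 + 24*b^4 - 5*b^3 - 53*b^2 - 7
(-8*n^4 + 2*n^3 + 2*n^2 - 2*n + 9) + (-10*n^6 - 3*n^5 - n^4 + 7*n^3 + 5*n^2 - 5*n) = -10*n^6 - 3*n^5 - 9*n^4 + 9*n^3 + 7*n^2 - 7*n + 9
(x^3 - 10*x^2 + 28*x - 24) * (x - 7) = x^4 - 17*x^3 + 98*x^2 - 220*x + 168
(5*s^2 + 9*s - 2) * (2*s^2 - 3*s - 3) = 10*s^4 + 3*s^3 - 46*s^2 - 21*s + 6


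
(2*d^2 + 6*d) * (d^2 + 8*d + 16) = 2*d^4 + 22*d^3 + 80*d^2 + 96*d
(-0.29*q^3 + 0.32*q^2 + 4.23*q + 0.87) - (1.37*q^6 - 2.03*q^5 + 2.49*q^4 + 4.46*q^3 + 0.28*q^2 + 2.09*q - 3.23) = -1.37*q^6 + 2.03*q^5 - 2.49*q^4 - 4.75*q^3 + 0.04*q^2 + 2.14*q + 4.1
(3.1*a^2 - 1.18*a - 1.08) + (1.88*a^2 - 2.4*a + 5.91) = 4.98*a^2 - 3.58*a + 4.83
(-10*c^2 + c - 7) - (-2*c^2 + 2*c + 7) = -8*c^2 - c - 14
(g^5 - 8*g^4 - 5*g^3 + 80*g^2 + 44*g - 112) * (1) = g^5 - 8*g^4 - 5*g^3 + 80*g^2 + 44*g - 112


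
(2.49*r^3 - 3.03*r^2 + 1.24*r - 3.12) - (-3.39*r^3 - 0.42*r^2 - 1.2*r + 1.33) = 5.88*r^3 - 2.61*r^2 + 2.44*r - 4.45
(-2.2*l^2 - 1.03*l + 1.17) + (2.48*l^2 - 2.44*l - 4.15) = 0.28*l^2 - 3.47*l - 2.98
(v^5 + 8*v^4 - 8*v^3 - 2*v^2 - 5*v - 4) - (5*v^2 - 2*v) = v^5 + 8*v^4 - 8*v^3 - 7*v^2 - 3*v - 4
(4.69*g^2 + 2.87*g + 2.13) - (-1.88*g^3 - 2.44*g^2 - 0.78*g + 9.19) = 1.88*g^3 + 7.13*g^2 + 3.65*g - 7.06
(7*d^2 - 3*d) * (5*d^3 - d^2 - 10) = 35*d^5 - 22*d^4 + 3*d^3 - 70*d^2 + 30*d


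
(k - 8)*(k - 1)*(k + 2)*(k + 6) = k^4 - k^3 - 52*k^2 - 44*k + 96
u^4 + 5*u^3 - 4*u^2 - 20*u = u*(u - 2)*(u + 2)*(u + 5)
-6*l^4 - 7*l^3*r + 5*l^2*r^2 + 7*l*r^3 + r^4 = (-l + r)*(l + r)^2*(6*l + r)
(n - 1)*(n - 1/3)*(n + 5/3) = n^3 + n^2/3 - 17*n/9 + 5/9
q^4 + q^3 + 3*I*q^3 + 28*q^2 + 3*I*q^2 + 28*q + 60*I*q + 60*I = (q + 1)*(q - 5*I)*(q + 2*I)*(q + 6*I)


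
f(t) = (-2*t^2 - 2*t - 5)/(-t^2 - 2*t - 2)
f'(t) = (-4*t - 2)/(-t^2 - 2*t - 2) + (2*t + 2)*(-2*t^2 - 2*t - 5)/(-t^2 - 2*t - 2)^2 = 2*(t^2 - t - 3)/(t^4 + 4*t^3 + 8*t^2 + 8*t + 4)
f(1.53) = 1.72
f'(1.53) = -0.08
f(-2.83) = 3.53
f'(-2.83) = 0.83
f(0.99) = 1.80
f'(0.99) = -0.24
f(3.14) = 1.71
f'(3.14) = 0.02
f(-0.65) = 4.05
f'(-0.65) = -3.06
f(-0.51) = 3.63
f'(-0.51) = -2.90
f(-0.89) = 4.75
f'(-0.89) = -2.57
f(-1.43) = 5.26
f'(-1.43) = 0.68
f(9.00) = 1.83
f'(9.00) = 0.01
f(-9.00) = 2.29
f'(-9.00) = 0.04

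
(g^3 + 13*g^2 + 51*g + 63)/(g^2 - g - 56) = (g^2 + 6*g + 9)/(g - 8)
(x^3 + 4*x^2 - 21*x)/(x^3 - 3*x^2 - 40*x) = (-x^2 - 4*x + 21)/(-x^2 + 3*x + 40)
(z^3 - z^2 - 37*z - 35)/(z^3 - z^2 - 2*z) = (z^2 - 2*z - 35)/(z*(z - 2))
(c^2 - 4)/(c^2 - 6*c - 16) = (c - 2)/(c - 8)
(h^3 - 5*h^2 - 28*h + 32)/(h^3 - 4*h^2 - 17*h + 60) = (h^2 - 9*h + 8)/(h^2 - 8*h + 15)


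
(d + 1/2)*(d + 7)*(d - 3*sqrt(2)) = d^3 - 3*sqrt(2)*d^2 + 15*d^2/2 - 45*sqrt(2)*d/2 + 7*d/2 - 21*sqrt(2)/2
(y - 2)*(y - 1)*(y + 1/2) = y^3 - 5*y^2/2 + y/2 + 1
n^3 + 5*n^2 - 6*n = n*(n - 1)*(n + 6)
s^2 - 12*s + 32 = (s - 8)*(s - 4)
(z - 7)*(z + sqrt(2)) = z^2 - 7*z + sqrt(2)*z - 7*sqrt(2)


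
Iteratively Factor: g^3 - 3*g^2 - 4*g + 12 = (g - 2)*(g^2 - g - 6) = (g - 2)*(g + 2)*(g - 3)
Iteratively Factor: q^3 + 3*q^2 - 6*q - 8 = (q - 2)*(q^2 + 5*q + 4) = (q - 2)*(q + 1)*(q + 4)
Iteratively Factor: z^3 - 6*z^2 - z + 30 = (z - 5)*(z^2 - z - 6) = (z - 5)*(z + 2)*(z - 3)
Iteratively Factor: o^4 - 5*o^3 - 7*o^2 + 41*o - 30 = (o - 1)*(o^3 - 4*o^2 - 11*o + 30) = (o - 2)*(o - 1)*(o^2 - 2*o - 15) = (o - 2)*(o - 1)*(o + 3)*(o - 5)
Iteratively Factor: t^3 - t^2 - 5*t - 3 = (t + 1)*(t^2 - 2*t - 3) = (t + 1)^2*(t - 3)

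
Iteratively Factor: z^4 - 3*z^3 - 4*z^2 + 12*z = (z - 3)*(z^3 - 4*z) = (z - 3)*(z + 2)*(z^2 - 2*z) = z*(z - 3)*(z + 2)*(z - 2)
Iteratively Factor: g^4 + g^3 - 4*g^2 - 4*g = (g - 2)*(g^3 + 3*g^2 + 2*g) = g*(g - 2)*(g^2 + 3*g + 2) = g*(g - 2)*(g + 1)*(g + 2)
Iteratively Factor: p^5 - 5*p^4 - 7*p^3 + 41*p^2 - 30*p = (p)*(p^4 - 5*p^3 - 7*p^2 + 41*p - 30) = p*(p - 1)*(p^3 - 4*p^2 - 11*p + 30) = p*(p - 1)*(p + 3)*(p^2 - 7*p + 10) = p*(p - 5)*(p - 1)*(p + 3)*(p - 2)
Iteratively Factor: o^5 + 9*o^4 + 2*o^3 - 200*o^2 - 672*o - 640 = (o + 4)*(o^4 + 5*o^3 - 18*o^2 - 128*o - 160) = (o + 4)^2*(o^3 + o^2 - 22*o - 40) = (o - 5)*(o + 4)^2*(o^2 + 6*o + 8) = (o - 5)*(o + 4)^3*(o + 2)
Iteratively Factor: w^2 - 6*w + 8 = (w - 2)*(w - 4)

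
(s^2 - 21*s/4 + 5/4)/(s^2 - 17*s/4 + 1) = (s - 5)/(s - 4)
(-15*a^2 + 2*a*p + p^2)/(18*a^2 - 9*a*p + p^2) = (5*a + p)/(-6*a + p)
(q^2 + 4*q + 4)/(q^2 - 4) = (q + 2)/(q - 2)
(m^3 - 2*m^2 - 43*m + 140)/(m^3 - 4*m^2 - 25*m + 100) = (m + 7)/(m + 5)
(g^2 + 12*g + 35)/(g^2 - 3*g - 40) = (g + 7)/(g - 8)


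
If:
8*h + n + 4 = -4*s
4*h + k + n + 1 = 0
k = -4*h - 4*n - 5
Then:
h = -s/2 - 1/3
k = 2*s + 5/3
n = -4/3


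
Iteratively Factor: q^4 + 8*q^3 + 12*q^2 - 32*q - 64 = (q + 4)*(q^3 + 4*q^2 - 4*q - 16) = (q - 2)*(q + 4)*(q^2 + 6*q + 8) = (q - 2)*(q + 4)^2*(q + 2)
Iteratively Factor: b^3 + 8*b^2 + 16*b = (b + 4)*(b^2 + 4*b) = (b + 4)^2*(b)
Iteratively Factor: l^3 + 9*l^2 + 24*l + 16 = (l + 1)*(l^2 + 8*l + 16) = (l + 1)*(l + 4)*(l + 4)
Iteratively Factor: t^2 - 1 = (t + 1)*(t - 1)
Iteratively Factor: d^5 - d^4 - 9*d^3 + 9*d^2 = (d - 1)*(d^4 - 9*d^2) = d*(d - 1)*(d^3 - 9*d) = d*(d - 1)*(d + 3)*(d^2 - 3*d) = d^2*(d - 1)*(d + 3)*(d - 3)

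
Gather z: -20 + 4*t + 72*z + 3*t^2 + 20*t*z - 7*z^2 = 3*t^2 + 4*t - 7*z^2 + z*(20*t + 72) - 20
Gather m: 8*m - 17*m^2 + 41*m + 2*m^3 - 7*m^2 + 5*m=2*m^3 - 24*m^2 + 54*m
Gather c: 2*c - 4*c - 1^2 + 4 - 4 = -2*c - 1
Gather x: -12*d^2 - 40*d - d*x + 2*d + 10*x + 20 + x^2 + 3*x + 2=-12*d^2 - 38*d + x^2 + x*(13 - d) + 22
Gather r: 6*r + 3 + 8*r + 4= 14*r + 7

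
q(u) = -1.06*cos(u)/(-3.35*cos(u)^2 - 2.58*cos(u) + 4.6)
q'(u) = -1.06*(-6.7*sin(u)*cos(u) - 2.58*sin(u))*cos(u)/(-3.35*cos(u)^2 - 2.58*cos(u) + 4.6)^2 + 1.06*sin(u)/(-3.35*cos(u)^2 - 2.58*cos(u) + 4.6) = (3.551*cos(u)^2 + 4.876)*sin(u)/(11.2225*cos(u)^4 + 17.286*cos(u)^3 - 24.1636*cos(u)^2 - 23.736*cos(u) + 21.16)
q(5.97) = 1.14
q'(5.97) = -3.17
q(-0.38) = 1.44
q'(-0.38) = -6.27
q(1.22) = -0.11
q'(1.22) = 0.45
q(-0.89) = -0.40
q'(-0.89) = -1.80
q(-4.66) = 0.01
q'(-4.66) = 0.22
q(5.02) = -0.09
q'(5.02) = -0.40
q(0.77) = -0.75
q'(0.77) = 4.48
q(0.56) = -96.43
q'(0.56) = 45467.43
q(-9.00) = 0.23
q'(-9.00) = -0.19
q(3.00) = 0.27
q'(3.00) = 0.08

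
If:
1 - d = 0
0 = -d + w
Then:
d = 1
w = 1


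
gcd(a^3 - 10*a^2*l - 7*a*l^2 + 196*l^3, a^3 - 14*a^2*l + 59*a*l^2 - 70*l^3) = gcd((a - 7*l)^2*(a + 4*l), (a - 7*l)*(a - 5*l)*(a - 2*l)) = a - 7*l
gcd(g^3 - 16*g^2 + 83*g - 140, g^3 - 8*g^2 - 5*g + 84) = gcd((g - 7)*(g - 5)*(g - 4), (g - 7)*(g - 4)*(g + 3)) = g^2 - 11*g + 28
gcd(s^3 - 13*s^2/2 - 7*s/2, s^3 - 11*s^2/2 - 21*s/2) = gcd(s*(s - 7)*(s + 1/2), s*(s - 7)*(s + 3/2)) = s^2 - 7*s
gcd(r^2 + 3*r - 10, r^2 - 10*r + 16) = r - 2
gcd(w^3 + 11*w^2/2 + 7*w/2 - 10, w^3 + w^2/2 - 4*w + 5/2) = w^2 + 3*w/2 - 5/2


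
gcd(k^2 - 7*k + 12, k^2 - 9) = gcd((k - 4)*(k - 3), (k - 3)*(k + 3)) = k - 3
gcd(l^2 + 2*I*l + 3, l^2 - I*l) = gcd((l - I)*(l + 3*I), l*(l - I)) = l - I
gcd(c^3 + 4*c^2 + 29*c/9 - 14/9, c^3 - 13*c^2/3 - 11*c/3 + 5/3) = c - 1/3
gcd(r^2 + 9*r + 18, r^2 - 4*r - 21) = r + 3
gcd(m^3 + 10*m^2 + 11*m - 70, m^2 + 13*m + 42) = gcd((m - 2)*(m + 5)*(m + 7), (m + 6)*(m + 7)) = m + 7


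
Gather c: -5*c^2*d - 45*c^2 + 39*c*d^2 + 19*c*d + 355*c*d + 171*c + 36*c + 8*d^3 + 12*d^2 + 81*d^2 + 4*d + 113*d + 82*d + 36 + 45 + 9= c^2*(-5*d - 45) + c*(39*d^2 + 374*d + 207) + 8*d^3 + 93*d^2 + 199*d + 90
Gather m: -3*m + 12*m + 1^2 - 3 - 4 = 9*m - 6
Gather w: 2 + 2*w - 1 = 2*w + 1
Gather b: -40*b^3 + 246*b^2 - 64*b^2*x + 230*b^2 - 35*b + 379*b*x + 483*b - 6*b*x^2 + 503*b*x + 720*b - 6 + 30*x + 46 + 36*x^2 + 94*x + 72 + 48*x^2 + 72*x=-40*b^3 + b^2*(476 - 64*x) + b*(-6*x^2 + 882*x + 1168) + 84*x^2 + 196*x + 112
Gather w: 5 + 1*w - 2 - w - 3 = 0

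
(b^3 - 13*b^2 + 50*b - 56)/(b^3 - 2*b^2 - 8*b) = (b^2 - 9*b + 14)/(b*(b + 2))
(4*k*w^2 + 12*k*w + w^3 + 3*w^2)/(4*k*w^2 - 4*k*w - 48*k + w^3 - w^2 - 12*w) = w/(w - 4)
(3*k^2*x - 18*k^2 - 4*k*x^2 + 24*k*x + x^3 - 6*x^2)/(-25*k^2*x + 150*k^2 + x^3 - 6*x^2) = (3*k^2 - 4*k*x + x^2)/(-25*k^2 + x^2)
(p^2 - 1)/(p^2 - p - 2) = (p - 1)/(p - 2)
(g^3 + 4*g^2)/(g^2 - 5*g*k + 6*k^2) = g^2*(g + 4)/(g^2 - 5*g*k + 6*k^2)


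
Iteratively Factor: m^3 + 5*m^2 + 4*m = (m + 1)*(m^2 + 4*m) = (m + 1)*(m + 4)*(m)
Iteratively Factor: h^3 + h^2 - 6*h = (h - 2)*(h^2 + 3*h) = (h - 2)*(h + 3)*(h)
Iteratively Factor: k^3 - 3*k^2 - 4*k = (k)*(k^2 - 3*k - 4) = k*(k + 1)*(k - 4)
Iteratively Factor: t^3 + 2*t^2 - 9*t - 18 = (t + 3)*(t^2 - t - 6) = (t - 3)*(t + 3)*(t + 2)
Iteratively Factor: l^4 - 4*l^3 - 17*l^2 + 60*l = (l)*(l^3 - 4*l^2 - 17*l + 60) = l*(l - 3)*(l^2 - l - 20) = l*(l - 5)*(l - 3)*(l + 4)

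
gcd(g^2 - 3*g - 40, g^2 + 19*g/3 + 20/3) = g + 5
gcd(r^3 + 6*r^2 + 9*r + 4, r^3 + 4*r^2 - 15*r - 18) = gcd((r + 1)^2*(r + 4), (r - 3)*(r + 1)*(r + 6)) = r + 1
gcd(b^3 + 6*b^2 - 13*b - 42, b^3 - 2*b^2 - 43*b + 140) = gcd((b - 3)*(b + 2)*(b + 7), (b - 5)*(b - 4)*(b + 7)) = b + 7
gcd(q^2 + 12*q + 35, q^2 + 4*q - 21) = q + 7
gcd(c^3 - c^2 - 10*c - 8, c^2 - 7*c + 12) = c - 4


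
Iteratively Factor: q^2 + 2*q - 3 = (q - 1)*(q + 3)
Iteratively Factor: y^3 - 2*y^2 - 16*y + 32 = (y - 4)*(y^2 + 2*y - 8) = (y - 4)*(y - 2)*(y + 4)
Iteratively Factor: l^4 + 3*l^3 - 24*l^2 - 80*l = (l - 5)*(l^3 + 8*l^2 + 16*l) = (l - 5)*(l + 4)*(l^2 + 4*l) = l*(l - 5)*(l + 4)*(l + 4)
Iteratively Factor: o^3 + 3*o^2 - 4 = (o + 2)*(o^2 + o - 2) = (o + 2)^2*(o - 1)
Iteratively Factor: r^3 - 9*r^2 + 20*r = (r - 5)*(r^2 - 4*r) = r*(r - 5)*(r - 4)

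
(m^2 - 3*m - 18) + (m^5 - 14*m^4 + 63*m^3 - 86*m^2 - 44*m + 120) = m^5 - 14*m^4 + 63*m^3 - 85*m^2 - 47*m + 102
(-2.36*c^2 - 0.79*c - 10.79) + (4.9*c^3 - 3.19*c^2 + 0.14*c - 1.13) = 4.9*c^3 - 5.55*c^2 - 0.65*c - 11.92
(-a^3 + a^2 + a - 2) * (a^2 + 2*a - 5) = -a^5 - a^4 + 8*a^3 - 5*a^2 - 9*a + 10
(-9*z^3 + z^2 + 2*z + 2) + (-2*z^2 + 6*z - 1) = -9*z^3 - z^2 + 8*z + 1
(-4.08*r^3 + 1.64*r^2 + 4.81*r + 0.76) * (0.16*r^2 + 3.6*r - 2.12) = -0.6528*r^5 - 14.4256*r^4 + 15.3232*r^3 + 13.9608*r^2 - 7.4612*r - 1.6112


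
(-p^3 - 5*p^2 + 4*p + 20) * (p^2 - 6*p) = -p^5 + p^4 + 34*p^3 - 4*p^2 - 120*p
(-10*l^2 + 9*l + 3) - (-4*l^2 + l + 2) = -6*l^2 + 8*l + 1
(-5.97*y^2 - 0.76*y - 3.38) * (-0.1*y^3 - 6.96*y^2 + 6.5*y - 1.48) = 0.597*y^5 + 41.6272*y^4 - 33.1774*y^3 + 27.4204*y^2 - 20.8452*y + 5.0024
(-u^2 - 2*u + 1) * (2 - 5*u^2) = 5*u^4 + 10*u^3 - 7*u^2 - 4*u + 2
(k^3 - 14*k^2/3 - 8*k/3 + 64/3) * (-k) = -k^4 + 14*k^3/3 + 8*k^2/3 - 64*k/3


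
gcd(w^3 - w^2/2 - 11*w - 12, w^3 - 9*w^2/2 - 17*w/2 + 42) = w - 4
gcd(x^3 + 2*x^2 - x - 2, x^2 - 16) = 1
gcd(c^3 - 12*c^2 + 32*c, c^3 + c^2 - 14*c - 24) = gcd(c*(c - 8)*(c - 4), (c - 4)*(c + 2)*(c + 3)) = c - 4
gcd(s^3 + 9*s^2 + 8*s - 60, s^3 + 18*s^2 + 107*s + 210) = s^2 + 11*s + 30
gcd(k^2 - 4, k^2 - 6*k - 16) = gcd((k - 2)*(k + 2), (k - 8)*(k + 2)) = k + 2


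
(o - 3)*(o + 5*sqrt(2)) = o^2 - 3*o + 5*sqrt(2)*o - 15*sqrt(2)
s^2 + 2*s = s*(s + 2)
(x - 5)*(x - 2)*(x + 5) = x^3 - 2*x^2 - 25*x + 50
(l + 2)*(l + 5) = l^2 + 7*l + 10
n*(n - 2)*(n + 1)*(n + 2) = n^4 + n^3 - 4*n^2 - 4*n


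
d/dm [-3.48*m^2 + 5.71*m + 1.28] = 5.71 - 6.96*m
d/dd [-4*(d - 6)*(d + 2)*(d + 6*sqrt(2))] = -12*d^2 - 48*sqrt(2)*d + 32*d + 48 + 96*sqrt(2)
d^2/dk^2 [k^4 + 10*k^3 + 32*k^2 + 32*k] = 12*k^2 + 60*k + 64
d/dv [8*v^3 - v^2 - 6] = 2*v*(12*v - 1)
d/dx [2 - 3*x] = -3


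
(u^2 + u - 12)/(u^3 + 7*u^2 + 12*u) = (u - 3)/(u*(u + 3))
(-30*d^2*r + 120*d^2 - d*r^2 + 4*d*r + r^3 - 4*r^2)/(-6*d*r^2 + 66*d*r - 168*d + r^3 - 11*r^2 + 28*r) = (5*d + r)/(r - 7)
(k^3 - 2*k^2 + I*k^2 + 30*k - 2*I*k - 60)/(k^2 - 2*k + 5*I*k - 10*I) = (k^2 + I*k + 30)/(k + 5*I)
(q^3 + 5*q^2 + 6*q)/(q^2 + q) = (q^2 + 5*q + 6)/(q + 1)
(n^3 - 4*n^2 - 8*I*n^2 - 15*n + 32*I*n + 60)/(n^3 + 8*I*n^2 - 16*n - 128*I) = (n^2 - 8*I*n - 15)/(n^2 + n*(4 + 8*I) + 32*I)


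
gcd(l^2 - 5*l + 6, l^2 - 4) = l - 2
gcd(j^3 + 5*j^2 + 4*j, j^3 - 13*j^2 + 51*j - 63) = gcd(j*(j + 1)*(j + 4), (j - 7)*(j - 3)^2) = 1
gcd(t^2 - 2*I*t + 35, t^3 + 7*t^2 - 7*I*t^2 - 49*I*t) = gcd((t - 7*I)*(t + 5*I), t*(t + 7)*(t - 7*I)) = t - 7*I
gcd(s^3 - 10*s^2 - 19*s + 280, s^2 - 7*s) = s - 7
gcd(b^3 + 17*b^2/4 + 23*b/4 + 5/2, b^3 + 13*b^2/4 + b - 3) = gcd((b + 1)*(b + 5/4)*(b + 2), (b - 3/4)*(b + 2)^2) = b + 2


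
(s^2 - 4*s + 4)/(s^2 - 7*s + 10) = (s - 2)/(s - 5)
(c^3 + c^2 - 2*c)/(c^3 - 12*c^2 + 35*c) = (c^2 + c - 2)/(c^2 - 12*c + 35)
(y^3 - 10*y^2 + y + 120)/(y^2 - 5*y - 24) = y - 5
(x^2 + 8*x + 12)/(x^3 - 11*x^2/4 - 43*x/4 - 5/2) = 4*(x + 6)/(4*x^2 - 19*x - 5)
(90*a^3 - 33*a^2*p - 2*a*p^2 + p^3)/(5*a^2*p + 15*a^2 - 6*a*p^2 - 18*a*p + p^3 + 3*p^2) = (-18*a^2 + 3*a*p + p^2)/(-a*p - 3*a + p^2 + 3*p)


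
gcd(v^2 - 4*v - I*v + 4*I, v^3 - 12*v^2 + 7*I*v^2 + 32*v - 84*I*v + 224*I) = v - 4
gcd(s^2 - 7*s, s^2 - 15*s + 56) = s - 7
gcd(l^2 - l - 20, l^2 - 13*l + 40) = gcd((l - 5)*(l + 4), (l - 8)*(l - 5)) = l - 5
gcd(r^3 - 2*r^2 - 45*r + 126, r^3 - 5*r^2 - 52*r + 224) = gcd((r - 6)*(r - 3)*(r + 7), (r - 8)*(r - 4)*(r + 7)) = r + 7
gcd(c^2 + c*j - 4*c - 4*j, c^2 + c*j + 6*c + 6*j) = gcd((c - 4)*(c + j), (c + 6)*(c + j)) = c + j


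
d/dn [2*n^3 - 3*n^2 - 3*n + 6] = 6*n^2 - 6*n - 3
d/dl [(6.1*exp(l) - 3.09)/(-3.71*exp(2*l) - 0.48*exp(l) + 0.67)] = (22.631*exp(2*l) - 22.9278*exp(l) + 2.6038)*exp(l)/(13.7641*exp(4*l) + 3.5616*exp(3*l) - 4.741*exp(2*l) - 0.6432*exp(l) + 0.4489)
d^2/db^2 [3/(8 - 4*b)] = -3/(2*(b - 2)^3)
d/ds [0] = 0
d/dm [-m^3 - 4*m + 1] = -3*m^2 - 4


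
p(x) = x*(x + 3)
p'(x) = 2*x + 3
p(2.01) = 10.07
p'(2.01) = 7.02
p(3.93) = 27.23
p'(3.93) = 10.86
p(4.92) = 38.97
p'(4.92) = 12.84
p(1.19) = 4.99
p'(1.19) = 5.38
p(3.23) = 20.12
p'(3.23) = 9.46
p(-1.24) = -2.18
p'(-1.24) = 0.52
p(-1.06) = -2.06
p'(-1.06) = 0.88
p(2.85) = 16.67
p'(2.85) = 8.70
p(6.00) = 54.00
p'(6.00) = 15.00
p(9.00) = 108.00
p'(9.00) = 21.00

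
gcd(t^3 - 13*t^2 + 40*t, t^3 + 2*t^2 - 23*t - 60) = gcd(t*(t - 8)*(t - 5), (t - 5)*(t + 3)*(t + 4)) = t - 5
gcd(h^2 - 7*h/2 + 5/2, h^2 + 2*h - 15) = 1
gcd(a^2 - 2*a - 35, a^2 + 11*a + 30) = a + 5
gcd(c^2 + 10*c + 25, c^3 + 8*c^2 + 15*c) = c + 5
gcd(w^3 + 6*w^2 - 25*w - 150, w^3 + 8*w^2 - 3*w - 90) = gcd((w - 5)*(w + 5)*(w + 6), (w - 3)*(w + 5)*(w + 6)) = w^2 + 11*w + 30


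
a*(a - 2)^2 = a^3 - 4*a^2 + 4*a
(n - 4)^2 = n^2 - 8*n + 16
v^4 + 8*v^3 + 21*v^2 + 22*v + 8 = (v + 1)^2*(v + 2)*(v + 4)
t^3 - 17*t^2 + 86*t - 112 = (t - 8)*(t - 7)*(t - 2)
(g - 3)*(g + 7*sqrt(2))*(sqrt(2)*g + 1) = sqrt(2)*g^3 - 3*sqrt(2)*g^2 + 15*g^2 - 45*g + 7*sqrt(2)*g - 21*sqrt(2)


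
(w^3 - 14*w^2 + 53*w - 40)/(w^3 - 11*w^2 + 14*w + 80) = (w - 1)/(w + 2)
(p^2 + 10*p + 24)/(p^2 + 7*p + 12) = (p + 6)/(p + 3)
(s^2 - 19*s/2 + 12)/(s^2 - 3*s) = (s^2 - 19*s/2 + 12)/(s*(s - 3))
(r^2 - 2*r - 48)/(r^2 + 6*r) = (r - 8)/r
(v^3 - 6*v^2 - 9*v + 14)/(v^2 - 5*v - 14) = v - 1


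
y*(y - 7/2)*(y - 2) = y^3 - 11*y^2/2 + 7*y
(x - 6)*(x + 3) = x^2 - 3*x - 18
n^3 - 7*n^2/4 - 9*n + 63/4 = (n - 3)*(n - 7/4)*(n + 3)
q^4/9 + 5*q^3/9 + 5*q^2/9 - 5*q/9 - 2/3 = (q/3 + 1/3)*(q/3 + 1)*(q - 1)*(q + 2)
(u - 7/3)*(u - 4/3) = u^2 - 11*u/3 + 28/9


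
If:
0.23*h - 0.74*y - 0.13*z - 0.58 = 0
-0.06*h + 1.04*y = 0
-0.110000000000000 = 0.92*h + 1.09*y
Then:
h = -0.11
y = -0.01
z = -4.62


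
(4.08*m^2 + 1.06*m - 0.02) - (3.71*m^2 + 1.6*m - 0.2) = 0.37*m^2 - 0.54*m + 0.18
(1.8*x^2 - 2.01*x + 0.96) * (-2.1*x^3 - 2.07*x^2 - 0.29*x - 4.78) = -3.78*x^5 + 0.495*x^4 + 1.6227*x^3 - 10.0083*x^2 + 9.3294*x - 4.5888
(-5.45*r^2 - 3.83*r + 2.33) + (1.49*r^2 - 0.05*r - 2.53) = -3.96*r^2 - 3.88*r - 0.2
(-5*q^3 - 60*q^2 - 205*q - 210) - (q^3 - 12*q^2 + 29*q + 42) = -6*q^3 - 48*q^2 - 234*q - 252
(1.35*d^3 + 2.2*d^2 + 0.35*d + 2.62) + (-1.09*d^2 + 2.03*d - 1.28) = 1.35*d^3 + 1.11*d^2 + 2.38*d + 1.34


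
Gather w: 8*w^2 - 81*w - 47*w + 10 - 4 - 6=8*w^2 - 128*w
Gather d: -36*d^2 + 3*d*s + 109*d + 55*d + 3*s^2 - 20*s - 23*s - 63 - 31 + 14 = -36*d^2 + d*(3*s + 164) + 3*s^2 - 43*s - 80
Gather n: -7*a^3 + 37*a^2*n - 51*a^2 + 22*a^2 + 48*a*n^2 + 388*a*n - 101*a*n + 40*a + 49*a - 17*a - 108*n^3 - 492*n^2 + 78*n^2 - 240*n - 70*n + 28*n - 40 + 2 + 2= -7*a^3 - 29*a^2 + 72*a - 108*n^3 + n^2*(48*a - 414) + n*(37*a^2 + 287*a - 282) - 36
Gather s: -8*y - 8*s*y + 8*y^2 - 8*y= -8*s*y + 8*y^2 - 16*y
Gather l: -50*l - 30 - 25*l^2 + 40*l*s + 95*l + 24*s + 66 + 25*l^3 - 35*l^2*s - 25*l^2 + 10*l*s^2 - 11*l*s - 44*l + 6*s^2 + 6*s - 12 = 25*l^3 + l^2*(-35*s - 50) + l*(10*s^2 + 29*s + 1) + 6*s^2 + 30*s + 24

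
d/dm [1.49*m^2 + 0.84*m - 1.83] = 2.98*m + 0.84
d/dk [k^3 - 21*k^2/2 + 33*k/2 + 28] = 3*k^2 - 21*k + 33/2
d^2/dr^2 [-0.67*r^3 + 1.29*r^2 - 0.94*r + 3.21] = 2.58 - 4.02*r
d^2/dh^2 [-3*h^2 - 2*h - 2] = -6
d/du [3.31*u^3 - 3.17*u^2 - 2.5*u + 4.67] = 9.93*u^2 - 6.34*u - 2.5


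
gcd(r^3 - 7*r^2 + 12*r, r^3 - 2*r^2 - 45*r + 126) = r - 3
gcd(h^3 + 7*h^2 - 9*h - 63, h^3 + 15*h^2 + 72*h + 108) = h + 3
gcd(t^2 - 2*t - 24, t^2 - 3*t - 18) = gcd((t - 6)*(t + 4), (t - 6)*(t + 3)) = t - 6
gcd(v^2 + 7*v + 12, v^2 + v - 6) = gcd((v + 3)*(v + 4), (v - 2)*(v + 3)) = v + 3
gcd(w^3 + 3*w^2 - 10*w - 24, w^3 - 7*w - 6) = w^2 - w - 6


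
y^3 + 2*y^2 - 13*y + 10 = (y - 2)*(y - 1)*(y + 5)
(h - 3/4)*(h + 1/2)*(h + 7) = h^3 + 27*h^2/4 - 17*h/8 - 21/8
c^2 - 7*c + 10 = (c - 5)*(c - 2)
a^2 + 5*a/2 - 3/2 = (a - 1/2)*(a + 3)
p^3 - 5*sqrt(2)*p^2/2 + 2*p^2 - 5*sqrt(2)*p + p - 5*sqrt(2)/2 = (p + 1)^2*(p - 5*sqrt(2)/2)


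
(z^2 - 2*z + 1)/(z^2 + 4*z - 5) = (z - 1)/(z + 5)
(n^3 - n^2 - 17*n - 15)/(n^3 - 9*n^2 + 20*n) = (n^2 + 4*n + 3)/(n*(n - 4))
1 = 1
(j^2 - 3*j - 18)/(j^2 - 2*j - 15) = (j - 6)/(j - 5)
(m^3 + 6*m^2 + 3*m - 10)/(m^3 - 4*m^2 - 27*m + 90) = (m^2 + m - 2)/(m^2 - 9*m + 18)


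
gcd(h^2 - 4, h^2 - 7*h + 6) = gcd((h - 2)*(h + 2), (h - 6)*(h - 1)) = 1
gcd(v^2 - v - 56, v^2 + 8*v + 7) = v + 7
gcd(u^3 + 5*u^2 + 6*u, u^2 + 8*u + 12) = u + 2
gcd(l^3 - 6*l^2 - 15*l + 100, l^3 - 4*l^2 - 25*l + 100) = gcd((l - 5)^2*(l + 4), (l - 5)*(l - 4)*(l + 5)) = l - 5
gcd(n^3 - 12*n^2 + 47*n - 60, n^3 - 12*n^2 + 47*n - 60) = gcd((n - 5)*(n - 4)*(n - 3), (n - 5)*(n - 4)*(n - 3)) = n^3 - 12*n^2 + 47*n - 60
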